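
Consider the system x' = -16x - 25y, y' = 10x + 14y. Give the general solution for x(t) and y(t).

x(t) = 2c_1e^(-t)sin(5t) + c_1e^(-t)cos(5t) + c_2e^(-t)sin(5t) - 2c_2e^(-t)cos(5t), y(t) = -c_1e^(-t)sin(5t) - c_1e^(-t)cos(5t) - c_2e^(-t)sin(5t) + c_2e^(-t)cos(5t)

Coefficient matrix A = [[-16, -25], [10, 14]].
Characteristic polynomial det(A - λI) = λ^2 + 2λ + 26 = 0.
Eigenvalues λ = -1 ± 5i (complex conjugate pair).
For λ=-1+5i: an eigenvector is (1,-1) - i(2,-1) = (1 - 2i, -1 + i).
A real fundamental pair from Re and Im of e^((-1+5i)t)v: X_1 = e^(-t)(cos(5t)·(1,-1) + sin(5t)·(2,-1)), X_2 = e^(-t)(sin(5t)·(1,-1) - cos(5t)·(2,-1)).
General solution: c_1X_1 + c_2X_2.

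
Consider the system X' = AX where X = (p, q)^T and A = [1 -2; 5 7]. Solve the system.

Coefficient matrix A = [[1, -2], [5, 7]].
Characteristic polynomial det(A - λI) = λ^2 - 8λ + 17 = 0.
Eigenvalues λ = 4 ± i (complex conjugate pair).
For λ=4+i: an eigenvector is (1,-2) - i(1,-1) = (1 - i, -2 + i).
A real fundamental pair from Re and Im of e^((4+i)t)v: X_1 = e^(4t)(cos(t)·(1,-2) + sin(t)·(1,-1)), X_2 = e^(4t)(sin(t)·(1,-2) - cos(t)·(1,-1)).
General solution: C_1X_1 + C_2X_2.

p(t) = C_1e^(4t)sin(t) + C_1e^(4t)cos(t) + C_2e^(4t)sin(t) - C_2e^(4t)cos(t), q(t) = -C_1e^(4t)sin(t) - 2C_1e^(4t)cos(t) - 2C_2e^(4t)sin(t) + C_2e^(4t)cos(t)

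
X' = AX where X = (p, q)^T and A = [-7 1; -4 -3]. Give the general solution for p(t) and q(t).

p(t) = -K_1e^(-5t) - K_2te^(-5t) - K_2e^(-5t), q(t) = -2K_1e^(-5t) - 2K_2te^(-5t) - 3K_2e^(-5t)

Coefficient matrix A = [[-7, 1], [-4, -3]].
Characteristic polynomial det(A - λI) = λ^2 + 10λ + 25 = 0.
Single eigenvalue λ = -5 with algebraic multiplicity 2.
Eigenvector v = (-1,-2); generalized eigenvector w with (A-λI)w=v is (-1,-3).
General solution: e^(-5t)[K_1·v + K_2·(t·v + w)].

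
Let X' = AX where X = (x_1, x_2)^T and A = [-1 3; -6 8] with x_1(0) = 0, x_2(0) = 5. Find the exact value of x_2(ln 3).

2385

A = [[-1,3],[-6,8]]; eigenvalues λ = 5, 2.
Eigenvectors: (1,2) for λ=5, (1,1) for λ=2.
From the initial condition, c_1 = 5, c_2 = -5.
x_2(ln 3) = (5)(3^5)(2) + (-5)(3^2)(1) = 2385.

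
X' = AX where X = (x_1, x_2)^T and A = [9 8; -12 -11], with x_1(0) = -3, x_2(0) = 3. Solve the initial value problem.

Coefficient matrix A = [[9, 8], [-12, -11]].
Characteristic polynomial det(A - λI) = λ^2 + 2λ - 3 = 0.
Eigenvalues λ = 1, -3.
For λ=1: (A-λI) row 1 is [8, 8], so an eigenvector is (1, -1).
For λ=-3: (A-λI) row 1 is [12, 8], so an eigenvector is (2, -3).
General solution: c_1e^(t)(1,-1) + c_2e^(-3t)(2,-3).
Applying x_1(0)=-3, x_2(0)=3 gives c_1=-3, c_2=0.

x_1(t) = -3e^(t), x_2(t) = 3e^(t)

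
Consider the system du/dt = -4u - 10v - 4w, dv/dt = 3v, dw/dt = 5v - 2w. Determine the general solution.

Coefficient matrix A = [[-4, -10, -4], [0, 3, 0], [0, 5, -2]].
det(A - λI) = 0 gives eigenvalues λ = -4, 3, -2.
For λ=-4: eigenvector (1,0,0).
For λ=3: eigenvector (-2,1,1).
For λ=-2: eigenvector (-2,0,1).
General solution: C_1e^(-4t)(1,0,0) + C_2e^(3t)(-2,1,1) + C_3e^(-2t)(-2,0,1).

u(t) = C_1e^(-4t) - 2C_2e^(3t) - 2C_3e^(-2t), v(t) = C_2e^(3t), w(t) = C_2e^(3t) + C_3e^(-2t)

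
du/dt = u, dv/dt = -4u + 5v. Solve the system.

Coefficient matrix A = [[1, 0], [-4, 5]].
Characteristic polynomial det(A - λI) = λ^2 - 6λ + 5 = 0.
Eigenvalues λ = 5, 1.
For λ=5: (A-λI) row 1 is [-4, 0], so an eigenvector is (0, 1).
For λ=1: (A-λI) row 2 is [-4, 4], so an eigenvector is (-1, -1).
General solution: c_1e^(5t)(0,1) + c_2e^(t)(-1,-1).

u(t) = -c_2e^(t), v(t) = c_1e^(5t) - c_2e^(t)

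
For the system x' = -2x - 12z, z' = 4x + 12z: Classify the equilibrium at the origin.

A = [[-2,-12],[4,12]]; det(A-λI) = λ^2 - 10λ + 24.
λ = 6, 4: both positive.

unstable node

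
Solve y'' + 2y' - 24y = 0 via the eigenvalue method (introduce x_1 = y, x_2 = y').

y(t) = c_1e^(-6t) + c_2e^(4t)

Let x_1 = y, x_2 = y'. Then x_1' = x_2 and x_2' = 24x_1 - 2x_2.
A = [[0,1],[24,-2]]; det(A-λI) = λ^2 + 2λ - 24.
Eigenvalues λ = -6, 4 with eigenvectors (1,-6), (1,4).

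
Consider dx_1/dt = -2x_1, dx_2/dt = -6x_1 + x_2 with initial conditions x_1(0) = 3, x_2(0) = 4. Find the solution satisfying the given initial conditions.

x_1(t) = 3e^(-2t), x_2(t) = -2e^(t) + 6e^(-2t)

Coefficient matrix A = [[-2, 0], [-6, 1]].
Characteristic polynomial det(A - λI) = λ^2 + λ - 2 = 0.
Eigenvalues λ = 1, -2.
For λ=1: (A-λI) row 1 is [-3, 0], so an eigenvector is (0, -1).
For λ=-2: (A-λI) row 2 is [-6, 3], so an eigenvector is (1, 2).
General solution: C_1e^(t)(0,-1) + C_2e^(-2t)(1,2).
Applying x_1(0)=3, x_2(0)=4 gives C_1=2, C_2=3.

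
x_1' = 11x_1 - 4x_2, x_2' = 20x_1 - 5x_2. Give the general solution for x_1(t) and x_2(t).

x_1(t) = c_1e^(3t)cos(4t) + c_2e^(3t)sin(4t), x_2(t) = c_1e^(3t)sin(4t) + 2c_1e^(3t)cos(4t) + 2c_2e^(3t)sin(4t) - c_2e^(3t)cos(4t)

Coefficient matrix A = [[11, -4], [20, -5]].
Characteristic polynomial det(A - λI) = λ^2 - 6λ + 25 = 0.
Eigenvalues λ = 3 ± 4i (complex conjugate pair).
For λ=3+4i: an eigenvector is (1,2) - i(0,1) = (1, 2 - i).
A real fundamental pair from Re and Im of e^((3+4i)t)v: X_1 = e^(3t)(cos(4t)·(1,2) + sin(4t)·(0,1)), X_2 = e^(3t)(sin(4t)·(1,2) - cos(4t)·(0,1)).
General solution: c_1X_1 + c_2X_2.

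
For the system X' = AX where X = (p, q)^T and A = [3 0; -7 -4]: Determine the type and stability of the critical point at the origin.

A = [[3,0],[-7,-4]]; det(A-λI) = λ^2 + λ - 12.
λ = -4, 3: opposite signs.

saddle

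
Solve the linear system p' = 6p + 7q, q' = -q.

p(t) = -K_1e^(6t) + K_2e^(-t), q(t) = -K_2e^(-t)

Coefficient matrix A = [[6, 7], [0, -1]].
Characteristic polynomial det(A - λI) = λ^2 - 5λ - 6 = 0.
Eigenvalues λ = 6, -1.
For λ=6: (A-λI) row 1 is [0, 7], so an eigenvector is (-1, 0).
For λ=-1: (A-λI) row 1 is [7, 7], so an eigenvector is (1, -1).
General solution: K_1e^(6t)(-1,0) + K_2e^(-t)(1,-1).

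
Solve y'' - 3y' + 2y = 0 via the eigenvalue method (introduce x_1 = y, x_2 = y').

y(t) = C_1e^(2t) + C_2e^(t)

Let x_1 = y, x_2 = y'. Then x_1' = x_2 and x_2' = -2x_1 + 3x_2.
A = [[0,1],[-2,3]]; det(A-λI) = λ^2 - 3λ + 2.
Eigenvalues λ = 2, 1 with eigenvectors (1,2), (1,1).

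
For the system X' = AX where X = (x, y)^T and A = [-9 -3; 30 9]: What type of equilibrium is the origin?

center

A = [[-9,-3],[30,9]]; det(A-λI) = λ^2 + 9.
λ = 0 ± 3i: zero real part.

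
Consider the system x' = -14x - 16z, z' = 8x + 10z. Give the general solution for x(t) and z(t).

Coefficient matrix A = [[-14, -16], [8, 10]].
Characteristic polynomial det(A - λI) = λ^2 + 4λ - 12 = 0.
Eigenvalues λ = -6, 2.
For λ=-6: (A-λI) row 1 is [-8, -16], so an eigenvector is (2, -1).
For λ=2: (A-λI) row 1 is [-16, -16], so an eigenvector is (1, -1).
General solution: K_1e^(-6t)(2,-1) + K_2e^(2t)(1,-1).

x(t) = 2K_1e^(-6t) + K_2e^(2t), z(t) = -K_1e^(-6t) - K_2e^(2t)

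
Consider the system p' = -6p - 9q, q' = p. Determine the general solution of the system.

p(t) = -3K_1e^(-3t) - 3K_2te^(-3t) - 2K_2e^(-3t), q(t) = K_1e^(-3t) + K_2te^(-3t) + K_2e^(-3t)

Coefficient matrix A = [[-6, -9], [1, 0]].
Characteristic polynomial det(A - λI) = λ^2 + 6λ + 9 = 0.
Single eigenvalue λ = -3 with algebraic multiplicity 2.
Eigenvector v = (-3,1); generalized eigenvector w with (A-λI)w=v is (-2,1).
General solution: e^(-3t)[K_1·v + K_2·(t·v + w)].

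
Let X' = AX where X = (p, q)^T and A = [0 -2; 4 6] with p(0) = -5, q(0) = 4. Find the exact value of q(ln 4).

-416

A = [[0,-2],[4,6]]; eigenvalues λ = 2, 4.
Eigenvectors: (-1,1) for λ=2, (1,-2) for λ=4.
From the initial condition, c_1 = 6, c_2 = 1.
q(ln 4) = (6)(4^2)(1) + (1)(4^4)(-2) = -416.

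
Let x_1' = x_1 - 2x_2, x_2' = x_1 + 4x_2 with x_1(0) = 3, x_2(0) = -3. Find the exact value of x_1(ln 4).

A = [[1,-2],[1,4]]; eigenvalues λ = 2, 3.
Eigenvectors: (-2,1) for λ=2, (-1,1) for λ=3.
From the initial condition, c_1 = 0, c_2 = -3.
x_1(ln 4) = (0)(4^2)(-2) + (-3)(4^3)(-1) = 192.

192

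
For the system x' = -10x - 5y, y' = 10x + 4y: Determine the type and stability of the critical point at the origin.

stable spiral

A = [[-10,-5],[10,4]]; det(A-λI) = λ^2 + 6λ + 10.
λ = -3 ± i: negative real part.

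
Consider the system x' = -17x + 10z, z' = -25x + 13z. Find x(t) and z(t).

x(t) = -C_1e^(-2t)sin(5t) + C_1e^(-2t)cos(5t) + C_2e^(-2t)sin(5t) + C_2e^(-2t)cos(5t), z(t) = -2C_1e^(-2t)sin(5t) + C_1e^(-2t)cos(5t) + C_2e^(-2t)sin(5t) + 2C_2e^(-2t)cos(5t)

Coefficient matrix A = [[-17, 10], [-25, 13]].
Characteristic polynomial det(A - λI) = λ^2 + 4λ + 29 = 0.
Eigenvalues λ = -2 ± 5i (complex conjugate pair).
For λ=-2+5i: an eigenvector is (1,1) - i(-1,-2) = (1 + i, 1 + 2i).
A real fundamental pair from Re and Im of e^((-2+5i)t)v: X_1 = e^(-2t)(cos(5t)·(1,1) + sin(5t)·(-1,-2)), X_2 = e^(-2t)(sin(5t)·(1,1) - cos(5t)·(-1,-2)).
General solution: C_1X_1 + C_2X_2.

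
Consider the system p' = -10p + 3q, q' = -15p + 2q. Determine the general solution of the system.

Coefficient matrix A = [[-10, 3], [-15, 2]].
Characteristic polynomial det(A - λI) = λ^2 + 8λ + 25 = 0.
Eigenvalues λ = -4 ± 3i (complex conjugate pair).
For λ=-4+3i: an eigenvector is (0,-1) - i(-1,-2) = (0 + i, -1 + 2i).
A real fundamental pair from Re and Im of e^((-4+3i)t)v: X_1 = e^(-4t)(cos(3t)·(0,-1) + sin(3t)·(-1,-2)), X_2 = e^(-4t)(sin(3t)·(0,-1) - cos(3t)·(-1,-2)).
General solution: C_1X_1 + C_2X_2.

p(t) = -C_1e^(-4t)sin(3t) + C_2e^(-4t)cos(3t), q(t) = -2C_1e^(-4t)sin(3t) - C_1e^(-4t)cos(3t) - C_2e^(-4t)sin(3t) + 2C_2e^(-4t)cos(3t)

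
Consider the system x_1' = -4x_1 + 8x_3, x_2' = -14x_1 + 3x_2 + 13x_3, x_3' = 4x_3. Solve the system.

x_1(t) = K_1e^(-4t) + K_3e^(4t), x_2(t) = 2K_1e^(-4t) + K_2e^(3t) - K_3e^(4t), x_3(t) = K_3e^(4t)

Coefficient matrix A = [[-4, 0, 8], [-14, 3, 13], [0, 0, 4]].
det(A - λI) = 0 gives eigenvalues λ = -4, 3, 4.
For λ=-4: eigenvector (1,2,0).
For λ=3: eigenvector (0,1,0).
For λ=4: eigenvector (1,-1,1).
General solution: K_1e^(-4t)(1,2,0) + K_2e^(3t)(0,1,0) + K_3e^(4t)(1,-1,1).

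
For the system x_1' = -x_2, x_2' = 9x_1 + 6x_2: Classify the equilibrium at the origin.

unstable improper node

A = [[0,-1],[9,6]]; det(A-λI) = λ^2 - 6λ + 9.
repeated λ = 3 with a single eigenvector.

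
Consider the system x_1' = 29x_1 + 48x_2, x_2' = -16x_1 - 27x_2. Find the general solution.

Coefficient matrix A = [[29, 48], [-16, -27]].
Characteristic polynomial det(A - λI) = λ^2 - 2λ - 15 = 0.
Eigenvalues λ = -3, 5.
For λ=-3: (A-λI) row 1 is [32, 48], so an eigenvector is (-3, 2).
For λ=5: (A-λI) row 1 is [24, 48], so an eigenvector is (2, -1).
General solution: C_1e^(-3t)(-3,2) + C_2e^(5t)(2,-1).

x_1(t) = -3C_1e^(-3t) + 2C_2e^(5t), x_2(t) = 2C_1e^(-3t) - C_2e^(5t)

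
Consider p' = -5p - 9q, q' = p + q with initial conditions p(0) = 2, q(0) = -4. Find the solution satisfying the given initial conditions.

p(t) = 30te^(-2t) + 2e^(-2t), q(t) = -10te^(-2t) - 4e^(-2t)

Coefficient matrix A = [[-5, -9], [1, 1]].
Characteristic polynomial det(A - λI) = λ^2 + 4λ + 4 = 0.
Single eigenvalue λ = -2 with algebraic multiplicity 2.
Eigenvector v = (3,-1); generalized eigenvector w with (A-λI)w=v is (-1,0).
General solution: e^(-2t)[K_1·v + K_2·(t·v + w)].
Applying p(0)=2, q(0)=-4 gives K_1=4, K_2=10.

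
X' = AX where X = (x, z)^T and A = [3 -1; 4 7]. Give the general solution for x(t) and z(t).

Coefficient matrix A = [[3, -1], [4, 7]].
Characteristic polynomial det(A - λI) = λ^2 - 10λ + 25 = 0.
Single eigenvalue λ = 5 with algebraic multiplicity 2.
Eigenvector v = (1,-2); generalized eigenvector w with (A-λI)w=v is (0,-1).
General solution: e^(5t)[C_1·v + C_2·(t·v + w)].

x(t) = C_1e^(5t) + C_2te^(5t), z(t) = -2C_1e^(5t) - 2C_2te^(5t) - C_2e^(5t)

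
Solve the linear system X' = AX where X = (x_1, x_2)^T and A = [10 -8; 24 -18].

x_1(t) = c_1e^(-6t) + 2c_2e^(-2t), x_2(t) = 2c_1e^(-6t) + 3c_2e^(-2t)

Coefficient matrix A = [[10, -8], [24, -18]].
Characteristic polynomial det(A - λI) = λ^2 + 8λ + 12 = 0.
Eigenvalues λ = -6, -2.
For λ=-6: (A-λI) row 1 is [16, -8], so an eigenvector is (1, 2).
For λ=-2: (A-λI) row 1 is [12, -8], so an eigenvector is (2, 3).
General solution: c_1e^(-6t)(1,2) + c_2e^(-2t)(2,3).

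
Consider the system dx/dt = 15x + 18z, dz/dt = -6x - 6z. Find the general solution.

Coefficient matrix A = [[15, 18], [-6, -6]].
Characteristic polynomial det(A - λI) = λ^2 - 9λ + 18 = 0.
Eigenvalues λ = 3, 6.
For λ=3: (A-λI) row 1 is [12, 18], so an eigenvector is (3, -2).
For λ=6: (A-λI) row 1 is [9, 18], so an eigenvector is (-2, 1).
General solution: C_1e^(3t)(3,-2) + C_2e^(6t)(-2,1).

x(t) = 3C_1e^(3t) - 2C_2e^(6t), z(t) = -2C_1e^(3t) + C_2e^(6t)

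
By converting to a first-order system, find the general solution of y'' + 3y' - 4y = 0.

Let x_1 = y, x_2 = y'. Then x_1' = x_2 and x_2' = 4x_1 - 3x_2.
A = [[0,1],[4,-3]]; det(A-λI) = λ^2 + 3λ - 4.
Eigenvalues λ = -4, 1 with eigenvectors (1,-4), (1,1).

y(t) = K_1e^(-4t) + K_2e^(t)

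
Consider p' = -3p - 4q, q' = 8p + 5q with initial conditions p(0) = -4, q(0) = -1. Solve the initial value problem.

p(t) = 5e^(t)sin(4t) - 4e^(t)cos(4t), q(t) = -9e^(t)sin(4t) - e^(t)cos(4t)

Coefficient matrix A = [[-3, -4], [8, 5]].
Characteristic polynomial det(A - λI) = λ^2 - 2λ + 17 = 0.
Eigenvalues λ = 1 ± 4i (complex conjugate pair).
For λ=1+4i: an eigenvector is (1,-1) - i(0,1) = (1, -1 - i).
A real fundamental pair from Re and Im of e^((1+4i)t)v: X_1 = e^(t)(cos(4t)·(1,-1) + sin(4t)·(0,1)), X_2 = e^(t)(sin(4t)·(1,-1) - cos(4t)·(0,1)).
General solution: K_1X_1 + K_2X_2.
Applying p(0)=-4, q(0)=-1 gives K_1=-4, K_2=5.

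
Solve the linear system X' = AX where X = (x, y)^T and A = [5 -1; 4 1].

x(t) = -c_1e^(3t) - c_2te^(3t) - 2c_2e^(3t), y(t) = -2c_1e^(3t) - 2c_2te^(3t) - 3c_2e^(3t)

Coefficient matrix A = [[5, -1], [4, 1]].
Characteristic polynomial det(A - λI) = λ^2 - 6λ + 9 = 0.
Single eigenvalue λ = 3 with algebraic multiplicity 2.
Eigenvector v = (-1,-2); generalized eigenvector w with (A-λI)w=v is (-2,-3).
General solution: e^(3t)[c_1·v + c_2·(t·v + w)].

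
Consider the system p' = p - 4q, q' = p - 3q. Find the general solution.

p(t) = 2C_1e^(-t) + 2C_2te^(-t) - C_2e^(-t), q(t) = C_1e^(-t) + C_2te^(-t) - C_2e^(-t)

Coefficient matrix A = [[1, -4], [1, -3]].
Characteristic polynomial det(A - λI) = λ^2 + 2λ + 1 = 0.
Single eigenvalue λ = -1 with algebraic multiplicity 2.
Eigenvector v = (2,1); generalized eigenvector w with (A-λI)w=v is (-1,-1).
General solution: e^(-t)[C_1·v + C_2·(t·v + w)].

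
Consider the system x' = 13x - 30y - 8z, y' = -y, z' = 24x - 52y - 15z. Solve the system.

Coefficient matrix A = [[13, -30, -8], [0, -1, 0], [24, -52, -15]].
det(A - λI) = 0 gives eigenvalues λ = -3, -1, 1.
For λ=-3: eigenvector (1,0,2).
For λ=-1: eigenvector (1,1,-2).
For λ=1: eigenvector (-2,0,-3).
General solution: K_1e^(-3t)(1,0,2) + K_2e^(-t)(1,1,-2) + K_3e^(t)(-2,0,-3).

x(t) = K_1e^(-3t) + K_2e^(-t) - 2K_3e^(t), y(t) = K_2e^(-t), z(t) = 2K_1e^(-3t) - 2K_2e^(-t) - 3K_3e^(t)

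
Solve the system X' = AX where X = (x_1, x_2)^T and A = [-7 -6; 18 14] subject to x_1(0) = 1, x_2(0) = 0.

x_1(t) = -3e^(5t) + 4e^(2t), x_2(t) = 6e^(5t) - 6e^(2t)

Coefficient matrix A = [[-7, -6], [18, 14]].
Characteristic polynomial det(A - λI) = λ^2 - 7λ + 10 = 0.
Eigenvalues λ = 5, 2.
For λ=5: (A-λI) row 1 is [-12, -6], so an eigenvector is (-1, 2).
For λ=2: (A-λI) row 1 is [-9, -6], so an eigenvector is (-2, 3).
General solution: C_1e^(5t)(-1,2) + C_2e^(2t)(-2,3).
Applying x_1(0)=1, x_2(0)=0 gives C_1=3, C_2=-2.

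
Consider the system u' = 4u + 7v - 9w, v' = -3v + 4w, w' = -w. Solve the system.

u(t) = -C_1e^(-t) - C_2e^(-3t) + C_3e^(4t), v(t) = 2C_1e^(-t) + C_2e^(-3t), w(t) = C_1e^(-t)

Coefficient matrix A = [[4, 7, -9], [0, -3, 4], [0, 0, -1]].
det(A - λI) = 0 gives eigenvalues λ = -1, -3, 4.
For λ=-1: eigenvector (-1,2,1).
For λ=-3: eigenvector (-1,1,0).
For λ=4: eigenvector (1,0,0).
General solution: C_1e^(-t)(-1,2,1) + C_2e^(-3t)(-1,1,0) + C_3e^(4t)(1,0,0).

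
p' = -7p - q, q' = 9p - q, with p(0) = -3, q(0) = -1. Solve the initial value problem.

Coefficient matrix A = [[-7, -1], [9, -1]].
Characteristic polynomial det(A - λI) = λ^2 + 8λ + 16 = 0.
Single eigenvalue λ = -4 with algebraic multiplicity 2.
Eigenvector v = (-1,3); generalized eigenvector w with (A-λI)w=v is (1,-2).
General solution: e^(-4t)[K_1·v + K_2·(t·v + w)].
Applying p(0)=-3, q(0)=-1 gives K_1=-7, K_2=-10.

p(t) = 10te^(-4t) - 3e^(-4t), q(t) = -30te^(-4t) - e^(-4t)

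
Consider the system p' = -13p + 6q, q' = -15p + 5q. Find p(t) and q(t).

Coefficient matrix A = [[-13, 6], [-15, 5]].
Characteristic polynomial det(A - λI) = λ^2 + 8λ + 25 = 0.
Eigenvalues λ = -4 ± 3i (complex conjugate pair).
For λ=-4+3i: an eigenvector is (-1,-2) - i(-1,-1) = (-1 + i, -2 + i).
A real fundamental pair from Re and Im of e^((-4+3i)t)v: X_1 = e^(-4t)(cos(3t)·(-1,-2) + sin(3t)·(-1,-1)), X_2 = e^(-4t)(sin(3t)·(-1,-2) - cos(3t)·(-1,-1)).
General solution: C_1X_1 + C_2X_2.

p(t) = -C_1e^(-4t)sin(3t) - C_1e^(-4t)cos(3t) - C_2e^(-4t)sin(3t) + C_2e^(-4t)cos(3t), q(t) = -C_1e^(-4t)sin(3t) - 2C_1e^(-4t)cos(3t) - 2C_2e^(-4t)sin(3t) + C_2e^(-4t)cos(3t)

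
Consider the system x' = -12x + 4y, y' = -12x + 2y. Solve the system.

Coefficient matrix A = [[-12, 4], [-12, 2]].
Characteristic polynomial det(A - λI) = λ^2 + 10λ + 24 = 0.
Eigenvalues λ = -4, -6.
For λ=-4: (A-λI) row 1 is [-8, 4], so an eigenvector is (-1, -2).
For λ=-6: (A-λI) row 1 is [-6, 4], so an eigenvector is (-2, -3).
General solution: C_1e^(-4t)(-1,-2) + C_2e^(-6t)(-2,-3).

x(t) = -C_1e^(-4t) - 2C_2e^(-6t), y(t) = -2C_1e^(-4t) - 3C_2e^(-6t)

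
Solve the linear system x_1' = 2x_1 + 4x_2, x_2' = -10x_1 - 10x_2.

x_1(t) = -C_1e^(-4t)sin(2t) + C_1e^(-4t)cos(2t) + C_2e^(-4t)sin(2t) + C_2e^(-4t)cos(2t), x_2(t) = C_1e^(-4t)sin(2t) - 2C_1e^(-4t)cos(2t) - 2C_2e^(-4t)sin(2t) - C_2e^(-4t)cos(2t)

Coefficient matrix A = [[2, 4], [-10, -10]].
Characteristic polynomial det(A - λI) = λ^2 + 8λ + 20 = 0.
Eigenvalues λ = -4 ± 2i (complex conjugate pair).
For λ=-4+2i: an eigenvector is (1,-2) - i(-1,1) = (1 + i, -2 - i).
A real fundamental pair from Re and Im of e^((-4+2i)t)v: X_1 = e^(-4t)(cos(2t)·(1,-2) + sin(2t)·(-1,1)), X_2 = e^(-4t)(sin(2t)·(1,-2) - cos(2t)·(-1,1)).
General solution: C_1X_1 + C_2X_2.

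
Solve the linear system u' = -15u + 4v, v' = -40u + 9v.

Coefficient matrix A = [[-15, 4], [-40, 9]].
Characteristic polynomial det(A - λI) = λ^2 + 6λ + 25 = 0.
Eigenvalues λ = -3 ± 4i (complex conjugate pair).
For λ=-3+4i: an eigenvector is (1,3) - i(0,-1) = (1, 3 + i).
A real fundamental pair from Re and Im of e^((-3+4i)t)v: X_1 = e^(-3t)(cos(4t)·(1,3) + sin(4t)·(0,-1)), X_2 = e^(-3t)(sin(4t)·(1,3) - cos(4t)·(0,-1)).
General solution: c_1X_1 + c_2X_2.

u(t) = c_1e^(-3t)cos(4t) + c_2e^(-3t)sin(4t), v(t) = -c_1e^(-3t)sin(4t) + 3c_1e^(-3t)cos(4t) + 3c_2e^(-3t)sin(4t) + c_2e^(-3t)cos(4t)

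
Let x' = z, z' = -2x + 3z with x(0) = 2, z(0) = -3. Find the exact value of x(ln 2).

-6

A = [[0,1],[-2,3]]; eigenvalues λ = 2, 1.
Eigenvectors: (1,2) for λ=2, (1,1) for λ=1.
From the initial condition, c_1 = -5, c_2 = 7.
x(ln 2) = (-5)(2^2)(1) + (7)(2^1)(1) = -6.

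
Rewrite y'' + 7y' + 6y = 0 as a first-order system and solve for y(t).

Let x_1 = y, x_2 = y'. Then x_1' = x_2 and x_2' = -6x_1 - 7x_2.
A = [[0,1],[-6,-7]]; det(A-λI) = λ^2 + 7λ + 6.
Eigenvalues λ = -6, -1 with eigenvectors (1,-6), (1,-1).

y(t) = K_1e^(-6t) + K_2e^(-t)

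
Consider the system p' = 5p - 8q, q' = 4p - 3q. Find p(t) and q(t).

p(t) = C_1e^(t)sin(4t) - C_1e^(t)cos(4t) - C_2e^(t)sin(4t) - C_2e^(t)cos(4t), q(t) = -C_1e^(t)cos(4t) - C_2e^(t)sin(4t)

Coefficient matrix A = [[5, -8], [4, -3]].
Characteristic polynomial det(A - λI) = λ^2 - 2λ + 17 = 0.
Eigenvalues λ = 1 ± 4i (complex conjugate pair).
For λ=1+4i: an eigenvector is (-1,-1) - i(1,0) = (-1 - i, -1).
A real fundamental pair from Re and Im of e^((1+4i)t)v: X_1 = e^(t)(cos(4t)·(-1,-1) + sin(4t)·(1,0)), X_2 = e^(t)(sin(4t)·(-1,-1) - cos(4t)·(1,0)).
General solution: C_1X_1 + C_2X_2.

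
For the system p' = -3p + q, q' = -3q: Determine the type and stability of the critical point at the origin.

A = [[-3,1],[0,-3]]; det(A-λI) = λ^2 + 6λ + 9.
repeated λ = -3 with a single eigenvector.

stable improper node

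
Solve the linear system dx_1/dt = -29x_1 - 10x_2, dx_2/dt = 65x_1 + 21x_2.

x_1(t) = K_1e^(-4t)sin(5t) + K_1e^(-4t)cos(5t) + K_2e^(-4t)sin(5t) - K_2e^(-4t)cos(5t), x_2(t) = -2K_1e^(-4t)sin(5t) - 3K_1e^(-4t)cos(5t) - 3K_2e^(-4t)sin(5t) + 2K_2e^(-4t)cos(5t)

Coefficient matrix A = [[-29, -10], [65, 21]].
Characteristic polynomial det(A - λI) = λ^2 + 8λ + 41 = 0.
Eigenvalues λ = -4 ± 5i (complex conjugate pair).
For λ=-4+5i: an eigenvector is (1,-3) - i(1,-2) = (1 - i, -3 + 2i).
A real fundamental pair from Re and Im of e^((-4+5i)t)v: X_1 = e^(-4t)(cos(5t)·(1,-3) + sin(5t)·(1,-2)), X_2 = e^(-4t)(sin(5t)·(1,-3) - cos(5t)·(1,-2)).
General solution: K_1X_1 + K_2X_2.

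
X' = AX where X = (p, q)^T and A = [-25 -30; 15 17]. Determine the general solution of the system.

Coefficient matrix A = [[-25, -30], [15, 17]].
Characteristic polynomial det(A - λI) = λ^2 + 8λ + 25 = 0.
Eigenvalues λ = -4 ± 3i (complex conjugate pair).
For λ=-4+3i: an eigenvector is (3,-2) - i(-1,1) = (3 + i, -2 - i).
A real fundamental pair from Re and Im of e^((-4+3i)t)v: X_1 = e^(-4t)(cos(3t)·(3,-2) + sin(3t)·(-1,1)), X_2 = e^(-4t)(sin(3t)·(3,-2) - cos(3t)·(-1,1)).
General solution: K_1X_1 + K_2X_2.

p(t) = -K_1e^(-4t)sin(3t) + 3K_1e^(-4t)cos(3t) + 3K_2e^(-4t)sin(3t) + K_2e^(-4t)cos(3t), q(t) = K_1e^(-4t)sin(3t) - 2K_1e^(-4t)cos(3t) - 2K_2e^(-4t)sin(3t) - K_2e^(-4t)cos(3t)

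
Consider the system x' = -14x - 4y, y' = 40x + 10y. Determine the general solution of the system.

Coefficient matrix A = [[-14, -4], [40, 10]].
Characteristic polynomial det(A - λI) = λ^2 + 4λ + 20 = 0.
Eigenvalues λ = -2 ± 4i (complex conjugate pair).
For λ=-2+4i: an eigenvector is (1,-3) - i(0,1) = (1, -3 - i).
A real fundamental pair from Re and Im of e^((-2+4i)t)v: X_1 = e^(-2t)(cos(4t)·(1,-3) + sin(4t)·(0,1)), X_2 = e^(-2t)(sin(4t)·(1,-3) - cos(4t)·(0,1)).
General solution: c_1X_1 + c_2X_2.

x(t) = c_1e^(-2t)cos(4t) + c_2e^(-2t)sin(4t), y(t) = c_1e^(-2t)sin(4t) - 3c_1e^(-2t)cos(4t) - 3c_2e^(-2t)sin(4t) - c_2e^(-2t)cos(4t)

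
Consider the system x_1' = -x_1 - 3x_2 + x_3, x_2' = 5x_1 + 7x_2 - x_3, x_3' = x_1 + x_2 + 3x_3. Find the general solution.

x_1(t) = -K_1e^(4t) + K_2e^(2t) + K_3e^(3t), x_2(t) = 2K_1e^(4t) - K_2e^(2t) - K_3e^(3t), x_3(t) = K_1e^(4t) + K_3e^(3t)

Coefficient matrix A = [[-1, -3, 1], [5, 7, -1], [1, 1, 3]].
det(A - λI) = 0 gives eigenvalues λ = 4, 2, 3.
For λ=4: eigenvector (-1,2,1).
For λ=2: eigenvector (1,-1,0).
For λ=3: eigenvector (1,-1,1).
General solution: K_1e^(4t)(-1,2,1) + K_2e^(2t)(1,-1,0) + K_3e^(3t)(1,-1,1).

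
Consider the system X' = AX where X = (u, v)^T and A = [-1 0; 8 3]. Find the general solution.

Coefficient matrix A = [[-1, 0], [8, 3]].
Characteristic polynomial det(A - λI) = λ^2 - 2λ - 3 = 0.
Eigenvalues λ = 3, -1.
For λ=3: (A-λI) row 1 is [-4, 0], so an eigenvector is (0, 1).
For λ=-1: (A-λI) row 2 is [8, 4], so an eigenvector is (1, -2).
General solution: C_1e^(3t)(0,1) + C_2e^(-t)(1,-2).

u(t) = C_2e^(-t), v(t) = C_1e^(3t) - 2C_2e^(-t)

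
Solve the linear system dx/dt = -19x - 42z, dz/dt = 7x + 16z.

x(t) = 2C_1e^(2t) + 3C_2e^(-5t), z(t) = -C_1e^(2t) - C_2e^(-5t)

Coefficient matrix A = [[-19, -42], [7, 16]].
Characteristic polynomial det(A - λI) = λ^2 + 3λ - 10 = 0.
Eigenvalues λ = 2, -5.
For λ=2: (A-λI) row 1 is [-21, -42], so an eigenvector is (2, -1).
For λ=-5: (A-λI) row 1 is [-14, -42], so an eigenvector is (3, -1).
General solution: C_1e^(2t)(2,-1) + C_2e^(-5t)(3,-1).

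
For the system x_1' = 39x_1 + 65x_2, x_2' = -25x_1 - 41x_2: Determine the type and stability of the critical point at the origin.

stable spiral

A = [[39,65],[-25,-41]]; det(A-λI) = λ^2 + 2λ + 26.
λ = -1 ± 5i: negative real part.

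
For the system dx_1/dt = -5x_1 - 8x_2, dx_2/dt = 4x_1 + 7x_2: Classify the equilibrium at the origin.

A = [[-5,-8],[4,7]]; det(A-λI) = λ^2 - 2λ - 3.
λ = -1, 3: opposite signs.

saddle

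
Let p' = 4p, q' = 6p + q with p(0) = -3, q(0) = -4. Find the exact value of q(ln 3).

-480

A = [[4,0],[6,1]]; eigenvalues λ = 1, 4.
Eigenvectors: (0,1) for λ=1, (1,2) for λ=4.
From the initial condition, c_1 = 2, c_2 = -3.
q(ln 3) = (2)(3^1)(1) + (-3)(3^4)(2) = -480.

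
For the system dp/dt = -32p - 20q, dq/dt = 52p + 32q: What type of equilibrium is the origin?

center

A = [[-32,-20],[52,32]]; det(A-λI) = λ^2 + 16.
λ = 0 ± 4i: zero real part.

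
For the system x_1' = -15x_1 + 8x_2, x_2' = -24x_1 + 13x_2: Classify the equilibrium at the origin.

A = [[-15,8],[-24,13]]; det(A-λI) = λ^2 + 2λ - 3.
λ = -3, 1: opposite signs.

saddle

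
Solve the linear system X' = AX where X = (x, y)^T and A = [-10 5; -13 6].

x(t) = C_1e^(-2t)sin(t) - 2C_1e^(-2t)cos(t) - 2C_2e^(-2t)sin(t) - C_2e^(-2t)cos(t), y(t) = 2C_1e^(-2t)sin(t) - 3C_1e^(-2t)cos(t) - 3C_2e^(-2t)sin(t) - 2C_2e^(-2t)cos(t)

Coefficient matrix A = [[-10, 5], [-13, 6]].
Characteristic polynomial det(A - λI) = λ^2 + 4λ + 5 = 0.
Eigenvalues λ = -2 ± i (complex conjugate pair).
For λ=-2+i: an eigenvector is (-2,-3) - i(1,2) = (-2 - i, -3 - 2i).
A real fundamental pair from Re and Im of e^((-2+i)t)v: X_1 = e^(-2t)(cos(t)·(-2,-3) + sin(t)·(1,2)), X_2 = e^(-2t)(sin(t)·(-2,-3) - cos(t)·(1,2)).
General solution: C_1X_1 + C_2X_2.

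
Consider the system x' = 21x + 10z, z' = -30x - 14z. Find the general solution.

x(t) = K_1e^(t) - 2K_2e^(6t), z(t) = -2K_1e^(t) + 3K_2e^(6t)

Coefficient matrix A = [[21, 10], [-30, -14]].
Characteristic polynomial det(A - λI) = λ^2 - 7λ + 6 = 0.
Eigenvalues λ = 1, 6.
For λ=1: (A-λI) row 1 is [20, 10], so an eigenvector is (1, -2).
For λ=6: (A-λI) row 1 is [15, 10], so an eigenvector is (-2, 3).
General solution: K_1e^(t)(1,-2) + K_2e^(6t)(-2,3).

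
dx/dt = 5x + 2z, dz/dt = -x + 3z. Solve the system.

x(t) = C_1e^(4t)sin(t) + C_1e^(4t)cos(t) + C_2e^(4t)sin(t) - C_2e^(4t)cos(t), z(t) = -C_1e^(4t)sin(t) + C_2e^(4t)cos(t)

Coefficient matrix A = [[5, 2], [-1, 3]].
Characteristic polynomial det(A - λI) = λ^2 - 8λ + 17 = 0.
Eigenvalues λ = 4 ± i (complex conjugate pair).
For λ=4+i: an eigenvector is (1,0) - i(1,-1) = (1 - i, 0 + i).
A real fundamental pair from Re and Im of e^((4+i)t)v: X_1 = e^(4t)(cos(t)·(1,0) + sin(t)·(1,-1)), X_2 = e^(4t)(sin(t)·(1,0) - cos(t)·(1,-1)).
General solution: C_1X_1 + C_2X_2.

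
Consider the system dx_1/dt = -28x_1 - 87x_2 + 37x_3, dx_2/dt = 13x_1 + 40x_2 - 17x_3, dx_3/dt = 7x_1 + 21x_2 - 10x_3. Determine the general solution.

Coefficient matrix A = [[-28, -87, 37], [13, 40, -17], [7, 21, -10]].
det(A - λI) = 0 gives eigenvalues λ = 1, 4, -3.
For λ=1: eigenvector (3,-1,0).
For λ=4: eigenvector (-7,3,1).
For λ=-3: eigenvector (-2,1,1).
General solution: c_1e^(t)(3,-1,0) + c_2e^(4t)(-7,3,1) + c_3e^(-3t)(-2,1,1).

x_1(t) = 3c_1e^(t) - 7c_2e^(4t) - 2c_3e^(-3t), x_2(t) = -c_1e^(t) + 3c_2e^(4t) + c_3e^(-3t), x_3(t) = c_2e^(4t) + c_3e^(-3t)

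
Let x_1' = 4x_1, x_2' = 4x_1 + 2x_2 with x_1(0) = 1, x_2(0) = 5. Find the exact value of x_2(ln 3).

A = [[4,0],[4,2]]; eigenvalues λ = 4, 2.
Eigenvectors: (1,2) for λ=4, (0,-1) for λ=2.
From the initial condition, c_1 = 1, c_2 = -3.
x_2(ln 3) = (1)(3^4)(2) + (-3)(3^2)(-1) = 189.

189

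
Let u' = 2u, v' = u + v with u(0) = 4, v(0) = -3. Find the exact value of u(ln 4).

64

A = [[2,0],[1,1]]; eigenvalues λ = 2, 1.
Eigenvectors: (1,1) for λ=2, (0,-1) for λ=1.
From the initial condition, c_1 = 4, c_2 = 7.
u(ln 4) = (4)(4^2)(1) + (7)(4^1)(0) = 64.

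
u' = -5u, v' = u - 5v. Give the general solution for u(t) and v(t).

u(t) = c_2e^(-5t), v(t) = c_1e^(-5t) + c_2te^(-5t) - 3c_2e^(-5t)

Coefficient matrix A = [[-5, 0], [1, -5]].
Characteristic polynomial det(A - λI) = λ^2 + 10λ + 25 = 0.
Single eigenvalue λ = -5 with algebraic multiplicity 2.
Eigenvector v = (0,1); generalized eigenvector w with (A-λI)w=v is (1,-3).
General solution: e^(-5t)[c_1·v + c_2·(t·v + w)].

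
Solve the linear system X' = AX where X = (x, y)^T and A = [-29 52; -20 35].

x(t) = 3K_1e^(3t)sin(4t) - 2K_1e^(3t)cos(4t) - 2K_2e^(3t)sin(4t) - 3K_2e^(3t)cos(4t), y(t) = 2K_1e^(3t)sin(4t) - K_1e^(3t)cos(4t) - K_2e^(3t)sin(4t) - 2K_2e^(3t)cos(4t)

Coefficient matrix A = [[-29, 52], [-20, 35]].
Characteristic polynomial det(A - λI) = λ^2 - 6λ + 25 = 0.
Eigenvalues λ = 3 ± 4i (complex conjugate pair).
For λ=3+4i: an eigenvector is (-2,-1) - i(3,2) = (-2 - 3i, -1 - 2i).
A real fundamental pair from Re and Im of e^((3+4i)t)v: X_1 = e^(3t)(cos(4t)·(-2,-1) + sin(4t)·(3,2)), X_2 = e^(3t)(sin(4t)·(-2,-1) - cos(4t)·(3,2)).
General solution: K_1X_1 + K_2X_2.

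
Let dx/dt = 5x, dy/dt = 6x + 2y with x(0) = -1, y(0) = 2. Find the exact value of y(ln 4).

A = [[5,0],[6,2]]; eigenvalues λ = 5, 2.
Eigenvectors: (-1,-2) for λ=5, (0,1) for λ=2.
From the initial condition, c_1 = 1, c_2 = 4.
y(ln 4) = (1)(4^5)(-2) + (4)(4^2)(1) = -1984.

-1984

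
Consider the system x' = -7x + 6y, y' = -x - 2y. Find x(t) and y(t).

Coefficient matrix A = [[-7, 6], [-1, -2]].
Characteristic polynomial det(A - λI) = λ^2 + 9λ + 20 = 0.
Eigenvalues λ = -5, -4.
For λ=-5: (A-λI) row 1 is [-2, 6], so an eigenvector is (3, 1).
For λ=-4: (A-λI) row 1 is [-3, 6], so an eigenvector is (-2, -1).
General solution: c_1e^(-5t)(3,1) + c_2e^(-4t)(-2,-1).

x(t) = 3c_1e^(-5t) - 2c_2e^(-4t), y(t) = c_1e^(-5t) - c_2e^(-4t)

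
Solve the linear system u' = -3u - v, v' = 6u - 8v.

u(t) = c_1e^(-6t) - c_2e^(-5t), v(t) = 3c_1e^(-6t) - 2c_2e^(-5t)

Coefficient matrix A = [[-3, -1], [6, -8]].
Characteristic polynomial det(A - λI) = λ^2 + 11λ + 30 = 0.
Eigenvalues λ = -6, -5.
For λ=-6: (A-λI) row 1 is [3, -1], so an eigenvector is (1, 3).
For λ=-5: (A-λI) row 1 is [2, -1], so an eigenvector is (-1, -2).
General solution: c_1e^(-6t)(1,3) + c_2e^(-5t)(-1,-2).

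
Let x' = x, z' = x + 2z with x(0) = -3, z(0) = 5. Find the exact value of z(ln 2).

A = [[1,0],[1,2]]; eigenvalues λ = 1, 2.
Eigenvectors: (1,-1) for λ=1, (0,1) for λ=2.
From the initial condition, c_1 = -3, c_2 = 2.
z(ln 2) = (-3)(2^1)(-1) + (2)(2^2)(1) = 14.

14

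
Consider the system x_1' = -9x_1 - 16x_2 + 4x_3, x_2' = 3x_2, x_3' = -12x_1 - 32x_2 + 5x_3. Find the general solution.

Coefficient matrix A = [[-9, -16, 4], [0, 3, 0], [-12, -32, 5]].
det(A - λI) = 0 gives eigenvalues λ = 3, -1, -3.
For λ=3: eigenvector (-4,1,-8).
For λ=-1: eigenvector (1,0,2).
For λ=-3: eigenvector (-2,0,-3).
General solution: C_1e^(3t)(-4,1,-8) + C_2e^(-t)(1,0,2) + C_3e^(-3t)(-2,0,-3).

x_1(t) = -4C_1e^(3t) + C_2e^(-t) - 2C_3e^(-3t), x_2(t) = C_1e^(3t), x_3(t) = -8C_1e^(3t) + 2C_2e^(-t) - 3C_3e^(-3t)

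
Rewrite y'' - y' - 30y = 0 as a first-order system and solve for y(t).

Let x_1 = y, x_2 = y'. Then x_1' = x_2 and x_2' = 30x_1 + x_2.
A = [[0,1],[30,1]]; det(A-λI) = λ^2 - λ - 30.
Eigenvalues λ = -5, 6 with eigenvectors (1,-5), (1,6).

y(t) = K_1e^(-5t) + K_2e^(6t)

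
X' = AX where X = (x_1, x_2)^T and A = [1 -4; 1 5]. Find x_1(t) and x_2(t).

x_1(t) = 2C_1e^(3t) + 2C_2te^(3t) + C_2e^(3t), x_2(t) = -C_1e^(3t) - C_2te^(3t) - C_2e^(3t)

Coefficient matrix A = [[1, -4], [1, 5]].
Characteristic polynomial det(A - λI) = λ^2 - 6λ + 9 = 0.
Single eigenvalue λ = 3 with algebraic multiplicity 2.
Eigenvector v = (2,-1); generalized eigenvector w with (A-λI)w=v is (1,-1).
General solution: e^(3t)[C_1·v + C_2·(t·v + w)].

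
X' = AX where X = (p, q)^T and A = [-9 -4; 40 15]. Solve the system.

p(t) = K_1e^(3t)cos(4t) + K_2e^(3t)sin(4t), q(t) = K_1e^(3t)sin(4t) - 3K_1e^(3t)cos(4t) - 3K_2e^(3t)sin(4t) - K_2e^(3t)cos(4t)

Coefficient matrix A = [[-9, -4], [40, 15]].
Characteristic polynomial det(A - λI) = λ^2 - 6λ + 25 = 0.
Eigenvalues λ = 3 ± 4i (complex conjugate pair).
For λ=3+4i: an eigenvector is (1,-3) - i(0,1) = (1, -3 - i).
A real fundamental pair from Re and Im of e^((3+4i)t)v: X_1 = e^(3t)(cos(4t)·(1,-3) + sin(4t)·(0,1)), X_2 = e^(3t)(sin(4t)·(1,-3) - cos(4t)·(0,1)).
General solution: K_1X_1 + K_2X_2.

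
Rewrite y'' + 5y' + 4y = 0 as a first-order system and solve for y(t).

Let x_1 = y, x_2 = y'. Then x_1' = x_2 and x_2' = -4x_1 - 5x_2.
A = [[0,1],[-4,-5]]; det(A-λI) = λ^2 + 5λ + 4.
Eigenvalues λ = -4, -1 with eigenvectors (1,-4), (1,-1).

y(t) = c_1e^(-4t) + c_2e^(-t)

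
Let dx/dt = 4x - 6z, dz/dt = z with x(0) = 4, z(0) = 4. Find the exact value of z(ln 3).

12

A = [[4,-6],[0,1]]; eigenvalues λ = 1, 4.
Eigenvectors: (2,1) for λ=1, (-1,0) for λ=4.
From the initial condition, c_1 = 4, c_2 = 4.
z(ln 3) = (4)(3^1)(1) + (4)(3^4)(0) = 12.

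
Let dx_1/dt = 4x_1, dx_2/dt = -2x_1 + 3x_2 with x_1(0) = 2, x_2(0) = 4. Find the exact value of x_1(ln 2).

32

A = [[4,0],[-2,3]]; eigenvalues λ = 4, 3.
Eigenvectors: (-1,2) for λ=4, (0,1) for λ=3.
From the initial condition, c_1 = -2, c_2 = 8.
x_1(ln 2) = (-2)(2^4)(-1) + (8)(2^3)(0) = 32.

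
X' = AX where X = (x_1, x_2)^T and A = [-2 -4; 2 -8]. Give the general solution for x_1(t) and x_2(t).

Coefficient matrix A = [[-2, -4], [2, -8]].
Characteristic polynomial det(A - λI) = λ^2 + 10λ + 24 = 0.
Eigenvalues λ = -4, -6.
For λ=-4: (A-λI) row 1 is [2, -4], so an eigenvector is (-2, -1).
For λ=-6: (A-λI) row 1 is [4, -4], so an eigenvector is (1, 1).
General solution: c_1e^(-4t)(-2,-1) + c_2e^(-6t)(1,1).

x_1(t) = -2c_1e^(-4t) + c_2e^(-6t), x_2(t) = -c_1e^(-4t) + c_2e^(-6t)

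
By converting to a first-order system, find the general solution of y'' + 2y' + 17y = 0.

Let x_1 = y, x_2 = y'. Then x_1' = x_2 and x_2' = -17x_1 - 2x_2.
A = [[0,1],[-17,-2]]; det(A-λI) = λ^2 + 2λ + 17.
Eigenvalues λ = -1 ± 4i.

y(t) = C_1e^(-t)cos(4t) + C_2e^(-t)sin(4t)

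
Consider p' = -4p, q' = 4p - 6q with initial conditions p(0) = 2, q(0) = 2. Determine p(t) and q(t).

p(t) = 2e^(-4t), q(t) = 4e^(-4t) - 2e^(-6t)

Coefficient matrix A = [[-4, 0], [4, -6]].
Characteristic polynomial det(A - λI) = λ^2 + 10λ + 24 = 0.
Eigenvalues λ = -6, -4.
For λ=-6: (A-λI) row 1 is [2, 0], so an eigenvector is (0, -1).
For λ=-4: (A-λI) row 2 is [4, -2], so an eigenvector is (1, 2).
General solution: K_1e^(-6t)(0,-1) + K_2e^(-4t)(1,2).
Applying p(0)=2, q(0)=2 gives K_1=2, K_2=2.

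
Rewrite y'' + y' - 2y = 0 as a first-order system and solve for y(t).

y(t) = c_1e^(t) + c_2e^(-2t)

Let x_1 = y, x_2 = y'. Then x_1' = x_2 and x_2' = 2x_1 - x_2.
A = [[0,1],[2,-1]]; det(A-λI) = λ^2 + λ - 2.
Eigenvalues λ = 1, -2 with eigenvectors (1,1), (1,-2).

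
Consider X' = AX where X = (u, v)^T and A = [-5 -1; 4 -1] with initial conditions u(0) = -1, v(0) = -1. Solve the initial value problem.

u(t) = 3te^(-3t) - e^(-3t), v(t) = -6te^(-3t) - e^(-3t)

Coefficient matrix A = [[-5, -1], [4, -1]].
Characteristic polynomial det(A - λI) = λ^2 + 6λ + 9 = 0.
Single eigenvalue λ = -3 with algebraic multiplicity 2.
Eigenvector v = (-1,2); generalized eigenvector w with (A-λI)w=v is (2,-3).
General solution: e^(-3t)[C_1·v + C_2·(t·v + w)].
Applying u(0)=-1, v(0)=-1 gives C_1=-5, C_2=-3.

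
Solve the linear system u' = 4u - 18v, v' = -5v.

Coefficient matrix A = [[4, -18], [0, -5]].
Characteristic polynomial det(A - λI) = λ^2 + λ - 20 = 0.
Eigenvalues λ = 4, -5.
For λ=4: (A-λI) row 1 is [0, -18], so an eigenvector is (1, 0).
For λ=-5: (A-λI) row 1 is [9, -18], so an eigenvector is (2, 1).
General solution: C_1e^(4t)(1,0) + C_2e^(-5t)(2,1).

u(t) = C_1e^(4t) + 2C_2e^(-5t), v(t) = C_2e^(-5t)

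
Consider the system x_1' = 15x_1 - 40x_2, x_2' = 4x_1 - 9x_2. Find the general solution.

Coefficient matrix A = [[15, -40], [4, -9]].
Characteristic polynomial det(A - λI) = λ^2 - 6λ + 25 = 0.
Eigenvalues λ = 3 ± 4i (complex conjugate pair).
For λ=3+4i: an eigenvector is (1,0) - i(3,1) = (1 - 3i, 0 - i).
A real fundamental pair from Re and Im of e^((3+4i)t)v: X_1 = e^(3t)(cos(4t)·(1,0) + sin(4t)·(3,1)), X_2 = e^(3t)(sin(4t)·(1,0) - cos(4t)·(3,1)).
General solution: K_1X_1 + K_2X_2.

x_1(t) = 3K_1e^(3t)sin(4t) + K_1e^(3t)cos(4t) + K_2e^(3t)sin(4t) - 3K_2e^(3t)cos(4t), x_2(t) = K_1e^(3t)sin(4t) - K_2e^(3t)cos(4t)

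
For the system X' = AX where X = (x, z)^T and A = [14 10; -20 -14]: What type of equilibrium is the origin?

A = [[14,10],[-20,-14]]; det(A-λI) = λ^2 + 4.
λ = 0 ± 2i: zero real part.

center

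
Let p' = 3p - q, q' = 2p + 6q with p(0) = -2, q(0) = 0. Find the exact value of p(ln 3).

A = [[3,-1],[2,6]]; eigenvalues λ = 4, 5.
Eigenvectors: (1,-1) for λ=4, (1,-2) for λ=5.
From the initial condition, c_1 = -4, c_2 = 2.
p(ln 3) = (-4)(3^4)(1) + (2)(3^5)(1) = 162.

162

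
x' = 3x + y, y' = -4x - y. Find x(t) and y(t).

x(t) = -C_1e^(t) - C_2te^(t) - C_2e^(t), y(t) = 2C_1e^(t) + 2C_2te^(t) + C_2e^(t)

Coefficient matrix A = [[3, 1], [-4, -1]].
Characteristic polynomial det(A - λI) = λ^2 - 2λ + 1 = 0.
Single eigenvalue λ = 1 with algebraic multiplicity 2.
Eigenvector v = (-1,2); generalized eigenvector w with (A-λI)w=v is (-1,1).
General solution: e^(t)[C_1·v + C_2·(t·v + w)].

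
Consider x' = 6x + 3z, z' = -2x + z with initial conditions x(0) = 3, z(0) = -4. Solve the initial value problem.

Coefficient matrix A = [[6, 3], [-2, 1]].
Characteristic polynomial det(A - λI) = λ^2 - 7λ + 12 = 0.
Eigenvalues λ = 4, 3.
For λ=4: (A-λI) row 1 is [2, 3], so an eigenvector is (3, -2).
For λ=3: (A-λI) row 1 is [3, 3], so an eigenvector is (-1, 1).
General solution: c_1e^(4t)(3,-2) + c_2e^(3t)(-1,1).
Applying x(0)=3, z(0)=-4 gives c_1=-1, c_2=-6.

x(t) = -3e^(4t) + 6e^(3t), z(t) = 2e^(4t) - 6e^(3t)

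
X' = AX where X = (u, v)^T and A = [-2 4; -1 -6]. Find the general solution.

u(t) = 2K_1e^(-4t) + 2K_2te^(-4t) + 3K_2e^(-4t), v(t) = -K_1e^(-4t) - K_2te^(-4t) - K_2e^(-4t)

Coefficient matrix A = [[-2, 4], [-1, -6]].
Characteristic polynomial det(A - λI) = λ^2 + 8λ + 16 = 0.
Single eigenvalue λ = -4 with algebraic multiplicity 2.
Eigenvector v = (2,-1); generalized eigenvector w with (A-λI)w=v is (3,-1).
General solution: e^(-4t)[K_1·v + K_2·(t·v + w)].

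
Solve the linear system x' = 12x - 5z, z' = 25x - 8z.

Coefficient matrix A = [[12, -5], [25, -8]].
Characteristic polynomial det(A - λI) = λ^2 - 4λ + 29 = 0.
Eigenvalues λ = 2 ± 5i (complex conjugate pair).
For λ=2+5i: an eigenvector is (0,-1) - i(1,2) = (0 - i, -1 - 2i).
A real fundamental pair from Re and Im of e^((2+5i)t)v: X_1 = e^(2t)(cos(5t)·(0,-1) + sin(5t)·(1,2)), X_2 = e^(2t)(sin(5t)·(0,-1) - cos(5t)·(1,2)).
General solution: c_1X_1 + c_2X_2.

x(t) = c_1e^(2t)sin(5t) - c_2e^(2t)cos(5t), z(t) = 2c_1e^(2t)sin(5t) - c_1e^(2t)cos(5t) - c_2e^(2t)sin(5t) - 2c_2e^(2t)cos(5t)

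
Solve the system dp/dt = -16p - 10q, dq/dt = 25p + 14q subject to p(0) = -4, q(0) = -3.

Coefficient matrix A = [[-16, -10], [25, 14]].
Characteristic polynomial det(A - λI) = λ^2 + 2λ + 26 = 0.
Eigenvalues λ = -1 ± 5i (complex conjugate pair).
For λ=-1+5i: an eigenvector is (-1,1) - i(1,-2) = (-1 - i, 1 + 2i).
A real fundamental pair from Re and Im of e^((-1+5i)t)v: X_1 = e^(-t)(cos(5t)·(-1,1) + sin(5t)·(1,-2)), X_2 = e^(-t)(sin(5t)·(-1,1) - cos(5t)·(1,-2)).
General solution: C_1X_1 + C_2X_2.
Applying p(0)=-4, q(0)=-3 gives C_1=11, C_2=-7.

p(t) = 18e^(-t)sin(5t) - 4e^(-t)cos(5t), q(t) = -29e^(-t)sin(5t) - 3e^(-t)cos(5t)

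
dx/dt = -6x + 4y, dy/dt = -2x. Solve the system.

Coefficient matrix A = [[-6, 4], [-2, 0]].
Characteristic polynomial det(A - λI) = λ^2 + 6λ + 8 = 0.
Eigenvalues λ = -4, -2.
For λ=-4: (A-λI) row 1 is [-2, 4], so an eigenvector is (2, 1).
For λ=-2: (A-λI) row 1 is [-4, 4], so an eigenvector is (1, 1).
General solution: K_1e^(-4t)(2,1) + K_2e^(-2t)(1,1).

x(t) = 2K_1e^(-4t) + K_2e^(-2t), y(t) = K_1e^(-4t) + K_2e^(-2t)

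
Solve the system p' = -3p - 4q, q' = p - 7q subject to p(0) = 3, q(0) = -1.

p(t) = 10te^(-5t) + 3e^(-5t), q(t) = 5te^(-5t) - e^(-5t)

Coefficient matrix A = [[-3, -4], [1, -7]].
Characteristic polynomial det(A - λI) = λ^2 + 10λ + 25 = 0.
Single eigenvalue λ = -5 with algebraic multiplicity 2.
Eigenvector v = (-2,-1); generalized eigenvector w with (A-λI)w=v is (-3,-1).
General solution: e^(-5t)[c_1·v + c_2·(t·v + w)].
Applying p(0)=3, q(0)=-1 gives c_1=6, c_2=-5.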